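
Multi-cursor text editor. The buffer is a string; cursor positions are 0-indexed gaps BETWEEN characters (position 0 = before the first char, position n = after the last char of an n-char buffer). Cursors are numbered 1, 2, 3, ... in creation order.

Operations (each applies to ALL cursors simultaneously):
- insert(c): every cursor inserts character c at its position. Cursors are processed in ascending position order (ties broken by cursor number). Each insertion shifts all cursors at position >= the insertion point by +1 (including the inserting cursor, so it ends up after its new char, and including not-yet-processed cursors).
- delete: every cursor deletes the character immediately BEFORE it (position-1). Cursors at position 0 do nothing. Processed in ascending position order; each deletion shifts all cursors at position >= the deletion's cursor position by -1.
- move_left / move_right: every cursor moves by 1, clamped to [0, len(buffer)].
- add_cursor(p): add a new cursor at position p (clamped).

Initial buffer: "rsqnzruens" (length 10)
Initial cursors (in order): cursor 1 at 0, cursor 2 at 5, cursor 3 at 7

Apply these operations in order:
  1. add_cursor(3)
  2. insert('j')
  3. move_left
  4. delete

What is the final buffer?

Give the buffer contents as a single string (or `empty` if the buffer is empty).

Answer: jrsjnjrjens

Derivation:
After op 1 (add_cursor(3)): buffer="rsqnzruens" (len 10), cursors c1@0 c4@3 c2@5 c3@7, authorship ..........
After op 2 (insert('j')): buffer="jrsqjnzjrujens" (len 14), cursors c1@1 c4@5 c2@8 c3@11, authorship 1...4..2..3...
After op 3 (move_left): buffer="jrsqjnzjrujens" (len 14), cursors c1@0 c4@4 c2@7 c3@10, authorship 1...4..2..3...
After op 4 (delete): buffer="jrsjnjrjens" (len 11), cursors c1@0 c4@3 c2@5 c3@7, authorship 1..4.2.3...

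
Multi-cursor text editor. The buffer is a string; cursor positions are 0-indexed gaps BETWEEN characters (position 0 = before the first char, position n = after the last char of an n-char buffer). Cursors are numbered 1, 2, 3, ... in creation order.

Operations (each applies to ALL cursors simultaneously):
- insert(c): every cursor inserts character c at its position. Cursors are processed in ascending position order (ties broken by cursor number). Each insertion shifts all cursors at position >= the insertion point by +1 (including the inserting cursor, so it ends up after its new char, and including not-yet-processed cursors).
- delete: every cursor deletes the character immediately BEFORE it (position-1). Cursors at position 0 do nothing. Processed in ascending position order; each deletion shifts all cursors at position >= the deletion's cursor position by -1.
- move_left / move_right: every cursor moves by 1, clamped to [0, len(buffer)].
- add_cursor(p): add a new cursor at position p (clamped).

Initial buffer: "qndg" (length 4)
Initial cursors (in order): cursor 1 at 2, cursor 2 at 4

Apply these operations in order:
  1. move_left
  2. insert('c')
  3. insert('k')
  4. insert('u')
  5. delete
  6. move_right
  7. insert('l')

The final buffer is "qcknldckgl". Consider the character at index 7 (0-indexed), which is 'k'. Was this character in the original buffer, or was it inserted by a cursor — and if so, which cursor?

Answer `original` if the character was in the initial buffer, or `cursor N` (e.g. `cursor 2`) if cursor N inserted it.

After op 1 (move_left): buffer="qndg" (len 4), cursors c1@1 c2@3, authorship ....
After op 2 (insert('c')): buffer="qcndcg" (len 6), cursors c1@2 c2@5, authorship .1..2.
After op 3 (insert('k')): buffer="qckndckg" (len 8), cursors c1@3 c2@7, authorship .11..22.
After op 4 (insert('u')): buffer="qckundckug" (len 10), cursors c1@4 c2@9, authorship .111..222.
After op 5 (delete): buffer="qckndckg" (len 8), cursors c1@3 c2@7, authorship .11..22.
After op 6 (move_right): buffer="qckndckg" (len 8), cursors c1@4 c2@8, authorship .11..22.
After op 7 (insert('l')): buffer="qcknldckgl" (len 10), cursors c1@5 c2@10, authorship .11.1.22.2
Authorship (.=original, N=cursor N): . 1 1 . 1 . 2 2 . 2
Index 7: author = 2

Answer: cursor 2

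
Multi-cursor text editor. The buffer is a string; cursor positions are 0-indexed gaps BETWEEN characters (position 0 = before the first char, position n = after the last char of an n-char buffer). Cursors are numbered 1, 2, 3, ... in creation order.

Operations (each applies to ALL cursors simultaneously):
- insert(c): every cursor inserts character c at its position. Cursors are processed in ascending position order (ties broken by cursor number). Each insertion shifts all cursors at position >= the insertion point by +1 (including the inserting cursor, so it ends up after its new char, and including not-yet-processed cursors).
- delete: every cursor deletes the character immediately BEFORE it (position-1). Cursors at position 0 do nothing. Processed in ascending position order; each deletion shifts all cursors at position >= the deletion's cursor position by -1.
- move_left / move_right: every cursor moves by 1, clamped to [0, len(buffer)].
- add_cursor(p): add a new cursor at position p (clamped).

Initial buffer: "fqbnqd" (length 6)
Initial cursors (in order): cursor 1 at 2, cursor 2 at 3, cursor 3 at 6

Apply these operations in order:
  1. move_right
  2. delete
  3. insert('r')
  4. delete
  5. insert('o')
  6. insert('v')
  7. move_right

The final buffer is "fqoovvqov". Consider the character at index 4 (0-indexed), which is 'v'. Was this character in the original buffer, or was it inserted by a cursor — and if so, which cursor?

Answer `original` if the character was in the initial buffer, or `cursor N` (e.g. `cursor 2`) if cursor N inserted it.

After op 1 (move_right): buffer="fqbnqd" (len 6), cursors c1@3 c2@4 c3@6, authorship ......
After op 2 (delete): buffer="fqq" (len 3), cursors c1@2 c2@2 c3@3, authorship ...
After op 3 (insert('r')): buffer="fqrrqr" (len 6), cursors c1@4 c2@4 c3@6, authorship ..12.3
After op 4 (delete): buffer="fqq" (len 3), cursors c1@2 c2@2 c3@3, authorship ...
After op 5 (insert('o')): buffer="fqooqo" (len 6), cursors c1@4 c2@4 c3@6, authorship ..12.3
After op 6 (insert('v')): buffer="fqoovvqov" (len 9), cursors c1@6 c2@6 c3@9, authorship ..1212.33
After op 7 (move_right): buffer="fqoovvqov" (len 9), cursors c1@7 c2@7 c3@9, authorship ..1212.33
Authorship (.=original, N=cursor N): . . 1 2 1 2 . 3 3
Index 4: author = 1

Answer: cursor 1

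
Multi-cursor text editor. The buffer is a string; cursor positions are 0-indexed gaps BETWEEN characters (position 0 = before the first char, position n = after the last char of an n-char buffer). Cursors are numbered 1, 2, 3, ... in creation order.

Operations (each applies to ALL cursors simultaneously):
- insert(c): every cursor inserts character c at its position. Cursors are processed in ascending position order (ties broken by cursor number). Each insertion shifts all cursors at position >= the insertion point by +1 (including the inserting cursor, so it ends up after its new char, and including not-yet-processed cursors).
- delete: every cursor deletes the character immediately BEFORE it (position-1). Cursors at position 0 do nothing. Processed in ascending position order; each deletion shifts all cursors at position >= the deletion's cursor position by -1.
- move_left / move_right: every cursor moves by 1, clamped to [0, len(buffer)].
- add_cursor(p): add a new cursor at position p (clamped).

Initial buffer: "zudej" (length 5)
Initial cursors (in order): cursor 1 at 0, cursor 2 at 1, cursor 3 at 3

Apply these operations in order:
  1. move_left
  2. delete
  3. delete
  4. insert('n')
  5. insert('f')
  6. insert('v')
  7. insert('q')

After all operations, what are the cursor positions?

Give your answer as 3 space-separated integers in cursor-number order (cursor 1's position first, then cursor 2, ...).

After op 1 (move_left): buffer="zudej" (len 5), cursors c1@0 c2@0 c3@2, authorship .....
After op 2 (delete): buffer="zdej" (len 4), cursors c1@0 c2@0 c3@1, authorship ....
After op 3 (delete): buffer="dej" (len 3), cursors c1@0 c2@0 c3@0, authorship ...
After op 4 (insert('n')): buffer="nnndej" (len 6), cursors c1@3 c2@3 c3@3, authorship 123...
After op 5 (insert('f')): buffer="nnnfffdej" (len 9), cursors c1@6 c2@6 c3@6, authorship 123123...
After op 6 (insert('v')): buffer="nnnfffvvvdej" (len 12), cursors c1@9 c2@9 c3@9, authorship 123123123...
After op 7 (insert('q')): buffer="nnnfffvvvqqqdej" (len 15), cursors c1@12 c2@12 c3@12, authorship 123123123123...

Answer: 12 12 12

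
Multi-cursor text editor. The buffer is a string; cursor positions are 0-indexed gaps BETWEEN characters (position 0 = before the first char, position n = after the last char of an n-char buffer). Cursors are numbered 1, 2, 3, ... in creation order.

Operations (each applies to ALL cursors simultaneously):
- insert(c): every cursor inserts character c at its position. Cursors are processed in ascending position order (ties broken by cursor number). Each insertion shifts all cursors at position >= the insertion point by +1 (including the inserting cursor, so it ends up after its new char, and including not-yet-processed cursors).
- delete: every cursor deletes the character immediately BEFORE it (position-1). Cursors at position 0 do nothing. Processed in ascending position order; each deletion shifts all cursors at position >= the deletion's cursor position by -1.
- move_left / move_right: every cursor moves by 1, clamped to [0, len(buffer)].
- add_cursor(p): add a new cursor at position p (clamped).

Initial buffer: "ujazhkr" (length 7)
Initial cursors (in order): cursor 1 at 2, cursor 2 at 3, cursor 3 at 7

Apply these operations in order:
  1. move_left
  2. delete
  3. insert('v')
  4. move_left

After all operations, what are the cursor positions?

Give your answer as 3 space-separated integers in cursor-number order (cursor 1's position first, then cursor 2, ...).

Answer: 1 1 5

Derivation:
After op 1 (move_left): buffer="ujazhkr" (len 7), cursors c1@1 c2@2 c3@6, authorship .......
After op 2 (delete): buffer="azhr" (len 4), cursors c1@0 c2@0 c3@3, authorship ....
After op 3 (insert('v')): buffer="vvazhvr" (len 7), cursors c1@2 c2@2 c3@6, authorship 12...3.
After op 4 (move_left): buffer="vvazhvr" (len 7), cursors c1@1 c2@1 c3@5, authorship 12...3.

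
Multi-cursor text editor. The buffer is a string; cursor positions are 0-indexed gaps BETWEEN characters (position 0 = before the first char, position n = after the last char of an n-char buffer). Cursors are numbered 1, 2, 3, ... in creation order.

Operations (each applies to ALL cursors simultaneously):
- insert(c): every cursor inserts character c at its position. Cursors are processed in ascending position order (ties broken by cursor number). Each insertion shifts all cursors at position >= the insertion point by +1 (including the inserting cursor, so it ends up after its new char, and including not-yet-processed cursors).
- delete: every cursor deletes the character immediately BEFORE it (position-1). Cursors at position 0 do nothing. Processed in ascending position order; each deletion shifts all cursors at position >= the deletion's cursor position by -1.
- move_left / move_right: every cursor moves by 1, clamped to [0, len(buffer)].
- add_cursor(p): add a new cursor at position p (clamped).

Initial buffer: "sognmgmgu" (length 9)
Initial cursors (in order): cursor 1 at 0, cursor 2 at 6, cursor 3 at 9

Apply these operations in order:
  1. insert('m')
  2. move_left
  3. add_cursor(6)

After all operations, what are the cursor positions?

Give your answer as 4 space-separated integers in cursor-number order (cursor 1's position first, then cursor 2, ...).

Answer: 0 7 11 6

Derivation:
After op 1 (insert('m')): buffer="msognmgmmgum" (len 12), cursors c1@1 c2@8 c3@12, authorship 1......2...3
After op 2 (move_left): buffer="msognmgmmgum" (len 12), cursors c1@0 c2@7 c3@11, authorship 1......2...3
After op 3 (add_cursor(6)): buffer="msognmgmmgum" (len 12), cursors c1@0 c4@6 c2@7 c3@11, authorship 1......2...3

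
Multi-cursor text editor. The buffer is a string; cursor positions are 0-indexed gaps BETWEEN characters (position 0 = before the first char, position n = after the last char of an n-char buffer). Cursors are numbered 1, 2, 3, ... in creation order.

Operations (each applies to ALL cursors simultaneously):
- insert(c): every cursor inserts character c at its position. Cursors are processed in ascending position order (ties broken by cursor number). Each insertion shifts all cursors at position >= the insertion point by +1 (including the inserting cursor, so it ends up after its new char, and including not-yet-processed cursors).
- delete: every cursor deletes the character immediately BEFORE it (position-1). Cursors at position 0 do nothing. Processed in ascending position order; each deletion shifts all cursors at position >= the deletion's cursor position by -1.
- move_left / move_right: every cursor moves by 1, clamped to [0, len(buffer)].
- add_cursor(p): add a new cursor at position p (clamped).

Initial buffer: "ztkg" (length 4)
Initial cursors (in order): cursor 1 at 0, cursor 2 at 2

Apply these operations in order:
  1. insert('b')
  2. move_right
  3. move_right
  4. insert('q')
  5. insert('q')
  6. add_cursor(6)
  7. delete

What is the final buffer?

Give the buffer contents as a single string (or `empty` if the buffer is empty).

Answer: bztqkgq

Derivation:
After op 1 (insert('b')): buffer="bztbkg" (len 6), cursors c1@1 c2@4, authorship 1..2..
After op 2 (move_right): buffer="bztbkg" (len 6), cursors c1@2 c2@5, authorship 1..2..
After op 3 (move_right): buffer="bztbkg" (len 6), cursors c1@3 c2@6, authorship 1..2..
After op 4 (insert('q')): buffer="bztqbkgq" (len 8), cursors c1@4 c2@8, authorship 1..12..2
After op 5 (insert('q')): buffer="bztqqbkgqq" (len 10), cursors c1@5 c2@10, authorship 1..112..22
After op 6 (add_cursor(6)): buffer="bztqqbkgqq" (len 10), cursors c1@5 c3@6 c2@10, authorship 1..112..22
After op 7 (delete): buffer="bztqkgq" (len 7), cursors c1@4 c3@4 c2@7, authorship 1..1..2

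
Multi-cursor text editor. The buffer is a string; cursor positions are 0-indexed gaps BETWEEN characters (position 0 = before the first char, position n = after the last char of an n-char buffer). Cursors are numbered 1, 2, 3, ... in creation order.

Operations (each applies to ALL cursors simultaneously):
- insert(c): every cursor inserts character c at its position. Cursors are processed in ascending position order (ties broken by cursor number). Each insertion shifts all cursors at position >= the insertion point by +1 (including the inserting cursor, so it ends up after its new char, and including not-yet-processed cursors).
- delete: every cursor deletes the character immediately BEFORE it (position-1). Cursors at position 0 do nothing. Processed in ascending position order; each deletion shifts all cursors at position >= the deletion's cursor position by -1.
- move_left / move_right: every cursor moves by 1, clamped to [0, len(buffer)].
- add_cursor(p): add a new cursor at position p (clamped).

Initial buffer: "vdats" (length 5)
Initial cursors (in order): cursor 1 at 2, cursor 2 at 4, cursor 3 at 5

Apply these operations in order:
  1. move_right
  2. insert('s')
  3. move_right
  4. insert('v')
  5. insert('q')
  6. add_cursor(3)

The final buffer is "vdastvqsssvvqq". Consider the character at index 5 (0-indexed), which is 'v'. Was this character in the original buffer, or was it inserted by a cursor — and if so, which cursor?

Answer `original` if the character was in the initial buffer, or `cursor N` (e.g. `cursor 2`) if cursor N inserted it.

After op 1 (move_right): buffer="vdats" (len 5), cursors c1@3 c2@5 c3@5, authorship .....
After op 2 (insert('s')): buffer="vdastsss" (len 8), cursors c1@4 c2@8 c3@8, authorship ...1..23
After op 3 (move_right): buffer="vdastsss" (len 8), cursors c1@5 c2@8 c3@8, authorship ...1..23
After op 4 (insert('v')): buffer="vdastvsssvv" (len 11), cursors c1@6 c2@11 c3@11, authorship ...1.1.2323
After op 5 (insert('q')): buffer="vdastvqsssvvqq" (len 14), cursors c1@7 c2@14 c3@14, authorship ...1.11.232323
After op 6 (add_cursor(3)): buffer="vdastvqsssvvqq" (len 14), cursors c4@3 c1@7 c2@14 c3@14, authorship ...1.11.232323
Authorship (.=original, N=cursor N): . . . 1 . 1 1 . 2 3 2 3 2 3
Index 5: author = 1

Answer: cursor 1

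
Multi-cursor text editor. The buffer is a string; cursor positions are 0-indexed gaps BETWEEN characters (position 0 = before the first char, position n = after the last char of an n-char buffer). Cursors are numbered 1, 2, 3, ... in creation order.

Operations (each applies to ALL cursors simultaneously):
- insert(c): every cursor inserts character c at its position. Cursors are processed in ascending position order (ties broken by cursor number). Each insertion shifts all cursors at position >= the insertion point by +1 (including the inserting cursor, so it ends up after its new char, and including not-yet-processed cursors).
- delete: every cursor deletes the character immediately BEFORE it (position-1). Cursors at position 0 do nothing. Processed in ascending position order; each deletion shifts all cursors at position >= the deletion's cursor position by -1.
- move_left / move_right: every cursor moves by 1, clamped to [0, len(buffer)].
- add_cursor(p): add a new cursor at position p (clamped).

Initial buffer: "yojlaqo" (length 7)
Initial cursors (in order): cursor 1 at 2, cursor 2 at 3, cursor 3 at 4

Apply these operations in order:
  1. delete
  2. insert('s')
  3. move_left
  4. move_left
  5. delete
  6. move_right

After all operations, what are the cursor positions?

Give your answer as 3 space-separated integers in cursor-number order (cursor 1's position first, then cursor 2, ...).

After op 1 (delete): buffer="yaqo" (len 4), cursors c1@1 c2@1 c3@1, authorship ....
After op 2 (insert('s')): buffer="ysssaqo" (len 7), cursors c1@4 c2@4 c3@4, authorship .123...
After op 3 (move_left): buffer="ysssaqo" (len 7), cursors c1@3 c2@3 c3@3, authorship .123...
After op 4 (move_left): buffer="ysssaqo" (len 7), cursors c1@2 c2@2 c3@2, authorship .123...
After op 5 (delete): buffer="ssaqo" (len 5), cursors c1@0 c2@0 c3@0, authorship 23...
After op 6 (move_right): buffer="ssaqo" (len 5), cursors c1@1 c2@1 c3@1, authorship 23...

Answer: 1 1 1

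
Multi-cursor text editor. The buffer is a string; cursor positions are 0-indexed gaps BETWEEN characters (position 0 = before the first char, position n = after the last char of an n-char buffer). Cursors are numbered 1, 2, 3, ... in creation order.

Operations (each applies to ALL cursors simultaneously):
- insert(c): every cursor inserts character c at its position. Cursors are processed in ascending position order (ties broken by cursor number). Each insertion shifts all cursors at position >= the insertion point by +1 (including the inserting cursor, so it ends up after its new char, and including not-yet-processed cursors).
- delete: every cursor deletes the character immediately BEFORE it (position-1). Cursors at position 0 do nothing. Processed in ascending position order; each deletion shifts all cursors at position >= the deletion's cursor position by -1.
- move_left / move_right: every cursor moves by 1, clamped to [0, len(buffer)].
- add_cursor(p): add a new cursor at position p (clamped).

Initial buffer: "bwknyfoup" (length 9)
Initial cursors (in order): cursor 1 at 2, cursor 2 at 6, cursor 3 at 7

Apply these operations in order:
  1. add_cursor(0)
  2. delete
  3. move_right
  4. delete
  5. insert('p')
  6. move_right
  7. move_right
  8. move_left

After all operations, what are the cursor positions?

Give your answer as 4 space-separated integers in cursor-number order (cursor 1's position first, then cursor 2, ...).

After op 1 (add_cursor(0)): buffer="bwknyfoup" (len 9), cursors c4@0 c1@2 c2@6 c3@7, authorship .........
After op 2 (delete): buffer="bknyup" (len 6), cursors c4@0 c1@1 c2@4 c3@4, authorship ......
After op 3 (move_right): buffer="bknyup" (len 6), cursors c4@1 c1@2 c2@5 c3@5, authorship ......
After op 4 (delete): buffer="np" (len 2), cursors c1@0 c4@0 c2@1 c3@1, authorship ..
After op 5 (insert('p')): buffer="ppnppp" (len 6), cursors c1@2 c4@2 c2@5 c3@5, authorship 14.23.
After op 6 (move_right): buffer="ppnppp" (len 6), cursors c1@3 c4@3 c2@6 c3@6, authorship 14.23.
After op 7 (move_right): buffer="ppnppp" (len 6), cursors c1@4 c4@4 c2@6 c3@6, authorship 14.23.
After op 8 (move_left): buffer="ppnppp" (len 6), cursors c1@3 c4@3 c2@5 c3@5, authorship 14.23.

Answer: 3 5 5 3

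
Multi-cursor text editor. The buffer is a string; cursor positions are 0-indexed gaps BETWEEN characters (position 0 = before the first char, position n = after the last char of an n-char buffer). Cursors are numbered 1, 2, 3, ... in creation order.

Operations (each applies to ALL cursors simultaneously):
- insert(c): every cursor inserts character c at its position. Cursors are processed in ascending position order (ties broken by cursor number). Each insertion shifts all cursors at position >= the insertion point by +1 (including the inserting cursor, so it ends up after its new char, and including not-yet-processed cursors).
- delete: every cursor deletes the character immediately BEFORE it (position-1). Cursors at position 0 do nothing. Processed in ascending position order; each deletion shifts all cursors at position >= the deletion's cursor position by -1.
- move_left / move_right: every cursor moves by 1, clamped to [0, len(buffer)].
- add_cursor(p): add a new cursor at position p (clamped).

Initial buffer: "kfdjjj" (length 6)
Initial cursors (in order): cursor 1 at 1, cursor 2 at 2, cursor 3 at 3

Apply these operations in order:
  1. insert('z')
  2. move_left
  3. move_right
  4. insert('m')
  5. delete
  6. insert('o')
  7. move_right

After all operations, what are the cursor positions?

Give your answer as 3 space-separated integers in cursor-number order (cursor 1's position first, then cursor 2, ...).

After op 1 (insert('z')): buffer="kzfzdzjjj" (len 9), cursors c1@2 c2@4 c3@6, authorship .1.2.3...
After op 2 (move_left): buffer="kzfzdzjjj" (len 9), cursors c1@1 c2@3 c3@5, authorship .1.2.3...
After op 3 (move_right): buffer="kzfzdzjjj" (len 9), cursors c1@2 c2@4 c3@6, authorship .1.2.3...
After op 4 (insert('m')): buffer="kzmfzmdzmjjj" (len 12), cursors c1@3 c2@6 c3@9, authorship .11.22.33...
After op 5 (delete): buffer="kzfzdzjjj" (len 9), cursors c1@2 c2@4 c3@6, authorship .1.2.3...
After op 6 (insert('o')): buffer="kzofzodzojjj" (len 12), cursors c1@3 c2@6 c3@9, authorship .11.22.33...
After op 7 (move_right): buffer="kzofzodzojjj" (len 12), cursors c1@4 c2@7 c3@10, authorship .11.22.33...

Answer: 4 7 10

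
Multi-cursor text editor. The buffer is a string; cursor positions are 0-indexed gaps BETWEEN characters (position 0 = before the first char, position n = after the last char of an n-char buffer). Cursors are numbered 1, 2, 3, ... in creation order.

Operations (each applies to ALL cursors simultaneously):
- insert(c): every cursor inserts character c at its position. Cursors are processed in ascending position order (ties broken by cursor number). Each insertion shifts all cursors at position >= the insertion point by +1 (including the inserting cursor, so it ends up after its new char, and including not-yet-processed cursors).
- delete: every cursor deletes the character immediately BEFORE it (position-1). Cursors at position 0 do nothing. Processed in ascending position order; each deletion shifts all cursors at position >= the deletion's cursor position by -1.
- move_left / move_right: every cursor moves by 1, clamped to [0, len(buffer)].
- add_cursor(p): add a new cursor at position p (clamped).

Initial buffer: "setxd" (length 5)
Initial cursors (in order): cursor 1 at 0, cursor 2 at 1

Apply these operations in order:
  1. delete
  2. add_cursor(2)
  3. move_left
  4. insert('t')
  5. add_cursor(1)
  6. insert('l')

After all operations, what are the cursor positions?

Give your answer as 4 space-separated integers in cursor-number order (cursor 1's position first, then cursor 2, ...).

Answer: 5 5 8 2

Derivation:
After op 1 (delete): buffer="etxd" (len 4), cursors c1@0 c2@0, authorship ....
After op 2 (add_cursor(2)): buffer="etxd" (len 4), cursors c1@0 c2@0 c3@2, authorship ....
After op 3 (move_left): buffer="etxd" (len 4), cursors c1@0 c2@0 c3@1, authorship ....
After op 4 (insert('t')): buffer="ttettxd" (len 7), cursors c1@2 c2@2 c3@4, authorship 12.3...
After op 5 (add_cursor(1)): buffer="ttettxd" (len 7), cursors c4@1 c1@2 c2@2 c3@4, authorship 12.3...
After op 6 (insert('l')): buffer="tltlletltxd" (len 11), cursors c4@2 c1@5 c2@5 c3@8, authorship 14212.33...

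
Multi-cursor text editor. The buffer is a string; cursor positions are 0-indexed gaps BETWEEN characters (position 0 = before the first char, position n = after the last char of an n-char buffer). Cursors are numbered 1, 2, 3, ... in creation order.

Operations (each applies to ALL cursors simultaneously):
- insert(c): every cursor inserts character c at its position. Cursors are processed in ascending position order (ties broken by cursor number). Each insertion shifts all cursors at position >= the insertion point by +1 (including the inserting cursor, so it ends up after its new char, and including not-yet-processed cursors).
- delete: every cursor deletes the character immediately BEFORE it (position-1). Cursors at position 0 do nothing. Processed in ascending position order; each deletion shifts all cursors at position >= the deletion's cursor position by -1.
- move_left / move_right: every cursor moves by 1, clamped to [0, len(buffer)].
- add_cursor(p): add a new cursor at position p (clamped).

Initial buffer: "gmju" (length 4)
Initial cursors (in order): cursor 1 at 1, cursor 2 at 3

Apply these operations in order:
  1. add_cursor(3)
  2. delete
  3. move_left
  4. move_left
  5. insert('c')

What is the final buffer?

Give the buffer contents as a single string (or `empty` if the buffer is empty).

Answer: cccu

Derivation:
After op 1 (add_cursor(3)): buffer="gmju" (len 4), cursors c1@1 c2@3 c3@3, authorship ....
After op 2 (delete): buffer="u" (len 1), cursors c1@0 c2@0 c3@0, authorship .
After op 3 (move_left): buffer="u" (len 1), cursors c1@0 c2@0 c3@0, authorship .
After op 4 (move_left): buffer="u" (len 1), cursors c1@0 c2@0 c3@0, authorship .
After op 5 (insert('c')): buffer="cccu" (len 4), cursors c1@3 c2@3 c3@3, authorship 123.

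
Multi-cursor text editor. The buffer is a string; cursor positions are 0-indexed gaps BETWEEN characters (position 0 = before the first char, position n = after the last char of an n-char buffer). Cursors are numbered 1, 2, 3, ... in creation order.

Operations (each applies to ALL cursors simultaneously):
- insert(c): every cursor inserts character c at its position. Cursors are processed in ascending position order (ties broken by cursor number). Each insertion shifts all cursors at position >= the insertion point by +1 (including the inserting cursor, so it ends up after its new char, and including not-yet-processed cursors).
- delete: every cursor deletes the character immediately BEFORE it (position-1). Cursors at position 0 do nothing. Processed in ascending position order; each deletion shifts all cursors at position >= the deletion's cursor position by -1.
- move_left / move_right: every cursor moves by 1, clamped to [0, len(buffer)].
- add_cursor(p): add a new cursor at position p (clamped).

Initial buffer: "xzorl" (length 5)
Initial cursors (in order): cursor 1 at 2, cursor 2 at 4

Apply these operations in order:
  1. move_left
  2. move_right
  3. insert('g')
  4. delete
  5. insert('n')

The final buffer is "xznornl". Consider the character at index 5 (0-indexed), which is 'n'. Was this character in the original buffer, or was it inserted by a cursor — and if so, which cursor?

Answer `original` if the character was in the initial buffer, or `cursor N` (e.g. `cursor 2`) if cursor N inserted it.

Answer: cursor 2

Derivation:
After op 1 (move_left): buffer="xzorl" (len 5), cursors c1@1 c2@3, authorship .....
After op 2 (move_right): buffer="xzorl" (len 5), cursors c1@2 c2@4, authorship .....
After op 3 (insert('g')): buffer="xzgorgl" (len 7), cursors c1@3 c2@6, authorship ..1..2.
After op 4 (delete): buffer="xzorl" (len 5), cursors c1@2 c2@4, authorship .....
After op 5 (insert('n')): buffer="xznornl" (len 7), cursors c1@3 c2@6, authorship ..1..2.
Authorship (.=original, N=cursor N): . . 1 . . 2 .
Index 5: author = 2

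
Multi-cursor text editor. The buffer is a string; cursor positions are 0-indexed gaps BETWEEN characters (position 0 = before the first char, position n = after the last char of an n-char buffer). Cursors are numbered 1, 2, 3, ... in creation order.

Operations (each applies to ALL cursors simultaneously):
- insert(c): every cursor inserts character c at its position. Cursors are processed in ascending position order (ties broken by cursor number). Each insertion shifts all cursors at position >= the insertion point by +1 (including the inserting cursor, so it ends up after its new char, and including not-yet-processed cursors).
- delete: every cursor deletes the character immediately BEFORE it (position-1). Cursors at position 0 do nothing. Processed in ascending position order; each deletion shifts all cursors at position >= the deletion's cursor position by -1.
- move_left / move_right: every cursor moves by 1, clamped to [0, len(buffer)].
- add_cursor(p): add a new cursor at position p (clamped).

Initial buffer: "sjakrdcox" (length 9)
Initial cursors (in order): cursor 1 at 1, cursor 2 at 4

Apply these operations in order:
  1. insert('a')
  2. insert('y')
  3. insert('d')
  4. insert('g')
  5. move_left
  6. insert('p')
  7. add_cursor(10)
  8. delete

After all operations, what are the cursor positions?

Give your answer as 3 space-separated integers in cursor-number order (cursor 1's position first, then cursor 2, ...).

After op 1 (insert('a')): buffer="sajakardcox" (len 11), cursors c1@2 c2@6, authorship .1...2.....
After op 2 (insert('y')): buffer="sayjakayrdcox" (len 13), cursors c1@3 c2@8, authorship .11...22.....
After op 3 (insert('d')): buffer="saydjakaydrdcox" (len 15), cursors c1@4 c2@10, authorship .111...222.....
After op 4 (insert('g')): buffer="saydgjakaydgrdcox" (len 17), cursors c1@5 c2@12, authorship .1111...2222.....
After op 5 (move_left): buffer="saydgjakaydgrdcox" (len 17), cursors c1@4 c2@11, authorship .1111...2222.....
After op 6 (insert('p')): buffer="saydpgjakaydpgrdcox" (len 19), cursors c1@5 c2@13, authorship .11111...22222.....
After op 7 (add_cursor(10)): buffer="saydpgjakaydpgrdcox" (len 19), cursors c1@5 c3@10 c2@13, authorship .11111...22222.....
After op 8 (delete): buffer="saydgjakydgrdcox" (len 16), cursors c1@4 c3@8 c2@10, authorship .1111...222.....

Answer: 4 10 8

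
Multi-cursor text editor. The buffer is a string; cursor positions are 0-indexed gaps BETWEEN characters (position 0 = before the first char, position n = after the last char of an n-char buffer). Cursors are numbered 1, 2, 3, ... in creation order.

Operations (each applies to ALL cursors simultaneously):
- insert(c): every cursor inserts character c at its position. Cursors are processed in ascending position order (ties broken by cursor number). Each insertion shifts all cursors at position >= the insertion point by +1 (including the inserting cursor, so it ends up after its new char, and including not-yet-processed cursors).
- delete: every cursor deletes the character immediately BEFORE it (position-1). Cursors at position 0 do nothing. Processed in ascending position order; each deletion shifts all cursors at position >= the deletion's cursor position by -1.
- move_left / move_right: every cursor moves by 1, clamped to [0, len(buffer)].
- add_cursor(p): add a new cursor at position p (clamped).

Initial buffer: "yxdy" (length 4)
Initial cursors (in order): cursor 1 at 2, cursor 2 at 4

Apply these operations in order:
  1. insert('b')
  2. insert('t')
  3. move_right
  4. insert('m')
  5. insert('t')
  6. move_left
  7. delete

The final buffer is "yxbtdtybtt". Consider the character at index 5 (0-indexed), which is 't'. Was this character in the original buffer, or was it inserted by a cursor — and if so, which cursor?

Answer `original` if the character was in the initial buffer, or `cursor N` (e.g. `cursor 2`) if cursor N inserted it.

Answer: cursor 1

Derivation:
After op 1 (insert('b')): buffer="yxbdyb" (len 6), cursors c1@3 c2@6, authorship ..1..2
After op 2 (insert('t')): buffer="yxbtdybt" (len 8), cursors c1@4 c2@8, authorship ..11..22
After op 3 (move_right): buffer="yxbtdybt" (len 8), cursors c1@5 c2@8, authorship ..11..22
After op 4 (insert('m')): buffer="yxbtdmybtm" (len 10), cursors c1@6 c2@10, authorship ..11.1.222
After op 5 (insert('t')): buffer="yxbtdmtybtmt" (len 12), cursors c1@7 c2@12, authorship ..11.11.2222
After op 6 (move_left): buffer="yxbtdmtybtmt" (len 12), cursors c1@6 c2@11, authorship ..11.11.2222
After op 7 (delete): buffer="yxbtdtybtt" (len 10), cursors c1@5 c2@9, authorship ..11.1.222
Authorship (.=original, N=cursor N): . . 1 1 . 1 . 2 2 2
Index 5: author = 1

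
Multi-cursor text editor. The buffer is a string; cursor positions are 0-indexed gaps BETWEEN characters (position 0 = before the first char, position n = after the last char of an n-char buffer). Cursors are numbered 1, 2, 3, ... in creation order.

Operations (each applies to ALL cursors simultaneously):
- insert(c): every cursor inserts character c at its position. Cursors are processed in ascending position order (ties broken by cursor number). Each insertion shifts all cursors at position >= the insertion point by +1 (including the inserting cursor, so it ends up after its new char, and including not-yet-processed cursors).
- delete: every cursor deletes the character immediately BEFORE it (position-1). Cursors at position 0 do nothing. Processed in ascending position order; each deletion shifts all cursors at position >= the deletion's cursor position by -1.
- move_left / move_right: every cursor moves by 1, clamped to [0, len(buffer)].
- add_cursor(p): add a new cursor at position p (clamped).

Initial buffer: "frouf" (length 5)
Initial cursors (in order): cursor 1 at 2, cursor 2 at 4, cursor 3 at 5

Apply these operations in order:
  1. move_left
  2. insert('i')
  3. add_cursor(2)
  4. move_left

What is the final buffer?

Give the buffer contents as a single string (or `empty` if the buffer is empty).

Answer: firoiuif

Derivation:
After op 1 (move_left): buffer="frouf" (len 5), cursors c1@1 c2@3 c3@4, authorship .....
After op 2 (insert('i')): buffer="firoiuif" (len 8), cursors c1@2 c2@5 c3@7, authorship .1..2.3.
After op 3 (add_cursor(2)): buffer="firoiuif" (len 8), cursors c1@2 c4@2 c2@5 c3@7, authorship .1..2.3.
After op 4 (move_left): buffer="firoiuif" (len 8), cursors c1@1 c4@1 c2@4 c3@6, authorship .1..2.3.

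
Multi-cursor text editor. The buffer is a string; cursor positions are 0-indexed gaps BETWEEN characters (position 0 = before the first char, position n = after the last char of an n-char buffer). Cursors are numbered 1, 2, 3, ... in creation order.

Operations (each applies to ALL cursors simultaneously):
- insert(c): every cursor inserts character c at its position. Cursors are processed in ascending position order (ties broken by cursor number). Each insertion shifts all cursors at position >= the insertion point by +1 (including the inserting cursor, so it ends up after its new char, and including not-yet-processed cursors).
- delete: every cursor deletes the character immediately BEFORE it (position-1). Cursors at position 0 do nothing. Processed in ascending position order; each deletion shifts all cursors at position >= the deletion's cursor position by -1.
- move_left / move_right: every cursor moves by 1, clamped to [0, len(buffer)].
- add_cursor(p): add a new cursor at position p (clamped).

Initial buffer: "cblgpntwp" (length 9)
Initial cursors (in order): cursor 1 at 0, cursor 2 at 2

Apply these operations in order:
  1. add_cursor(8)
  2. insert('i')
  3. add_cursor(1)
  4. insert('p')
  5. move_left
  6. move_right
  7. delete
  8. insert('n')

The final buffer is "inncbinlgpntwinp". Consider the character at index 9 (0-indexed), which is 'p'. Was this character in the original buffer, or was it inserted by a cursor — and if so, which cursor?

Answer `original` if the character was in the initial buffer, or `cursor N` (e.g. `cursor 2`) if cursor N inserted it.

After op 1 (add_cursor(8)): buffer="cblgpntwp" (len 9), cursors c1@0 c2@2 c3@8, authorship .........
After op 2 (insert('i')): buffer="icbilgpntwip" (len 12), cursors c1@1 c2@4 c3@11, authorship 1..2......3.
After op 3 (add_cursor(1)): buffer="icbilgpntwip" (len 12), cursors c1@1 c4@1 c2@4 c3@11, authorship 1..2......3.
After op 4 (insert('p')): buffer="ippcbiplgpntwipp" (len 16), cursors c1@3 c4@3 c2@7 c3@15, authorship 114..22......33.
After op 5 (move_left): buffer="ippcbiplgpntwipp" (len 16), cursors c1@2 c4@2 c2@6 c3@14, authorship 114..22......33.
After op 6 (move_right): buffer="ippcbiplgpntwipp" (len 16), cursors c1@3 c4@3 c2@7 c3@15, authorship 114..22......33.
After op 7 (delete): buffer="icbilgpntwip" (len 12), cursors c1@1 c4@1 c2@4 c3@11, authorship 1..2......3.
After op 8 (insert('n')): buffer="inncbinlgpntwinp" (len 16), cursors c1@3 c4@3 c2@7 c3@15, authorship 114..22......33.
Authorship (.=original, N=cursor N): 1 1 4 . . 2 2 . . . . . . 3 3 .
Index 9: author = original

Answer: original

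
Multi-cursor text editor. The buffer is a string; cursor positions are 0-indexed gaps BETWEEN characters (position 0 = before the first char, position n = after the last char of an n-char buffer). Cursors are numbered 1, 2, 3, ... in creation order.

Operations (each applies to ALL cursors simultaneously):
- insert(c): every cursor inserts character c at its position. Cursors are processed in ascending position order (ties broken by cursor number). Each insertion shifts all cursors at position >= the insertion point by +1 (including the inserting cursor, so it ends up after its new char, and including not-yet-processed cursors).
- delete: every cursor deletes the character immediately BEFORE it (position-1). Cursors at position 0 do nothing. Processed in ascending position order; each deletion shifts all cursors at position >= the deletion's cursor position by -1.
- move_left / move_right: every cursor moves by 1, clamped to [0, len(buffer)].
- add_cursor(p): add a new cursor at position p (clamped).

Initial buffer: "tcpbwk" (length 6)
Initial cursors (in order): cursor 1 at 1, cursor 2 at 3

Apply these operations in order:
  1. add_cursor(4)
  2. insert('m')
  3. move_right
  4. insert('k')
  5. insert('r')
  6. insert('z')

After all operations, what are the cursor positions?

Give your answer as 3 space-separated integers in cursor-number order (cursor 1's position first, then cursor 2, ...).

Answer: 6 12 17

Derivation:
After op 1 (add_cursor(4)): buffer="tcpbwk" (len 6), cursors c1@1 c2@3 c3@4, authorship ......
After op 2 (insert('m')): buffer="tmcpmbmwk" (len 9), cursors c1@2 c2@5 c3@7, authorship .1..2.3..
After op 3 (move_right): buffer="tmcpmbmwk" (len 9), cursors c1@3 c2@6 c3@8, authorship .1..2.3..
After op 4 (insert('k')): buffer="tmckpmbkmwkk" (len 12), cursors c1@4 c2@8 c3@11, authorship .1.1.2.23.3.
After op 5 (insert('r')): buffer="tmckrpmbkrmwkrk" (len 15), cursors c1@5 c2@10 c3@14, authorship .1.11.2.223.33.
After op 6 (insert('z')): buffer="tmckrzpmbkrzmwkrzk" (len 18), cursors c1@6 c2@12 c3@17, authorship .1.111.2.2223.333.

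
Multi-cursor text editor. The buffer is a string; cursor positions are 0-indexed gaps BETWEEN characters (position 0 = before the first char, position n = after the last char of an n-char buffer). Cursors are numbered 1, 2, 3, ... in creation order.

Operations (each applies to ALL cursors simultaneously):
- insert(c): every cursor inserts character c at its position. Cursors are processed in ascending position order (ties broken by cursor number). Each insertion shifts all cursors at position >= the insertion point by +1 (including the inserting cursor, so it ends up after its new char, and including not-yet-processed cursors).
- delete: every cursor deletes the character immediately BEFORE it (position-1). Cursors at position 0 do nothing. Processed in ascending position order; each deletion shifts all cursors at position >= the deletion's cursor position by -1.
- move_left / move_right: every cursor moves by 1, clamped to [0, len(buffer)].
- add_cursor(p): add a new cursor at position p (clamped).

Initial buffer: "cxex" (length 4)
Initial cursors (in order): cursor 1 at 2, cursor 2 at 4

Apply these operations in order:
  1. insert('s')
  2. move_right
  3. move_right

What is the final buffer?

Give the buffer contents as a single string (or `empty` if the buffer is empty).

After op 1 (insert('s')): buffer="cxsexs" (len 6), cursors c1@3 c2@6, authorship ..1..2
After op 2 (move_right): buffer="cxsexs" (len 6), cursors c1@4 c2@6, authorship ..1..2
After op 3 (move_right): buffer="cxsexs" (len 6), cursors c1@5 c2@6, authorship ..1..2

Answer: cxsexs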